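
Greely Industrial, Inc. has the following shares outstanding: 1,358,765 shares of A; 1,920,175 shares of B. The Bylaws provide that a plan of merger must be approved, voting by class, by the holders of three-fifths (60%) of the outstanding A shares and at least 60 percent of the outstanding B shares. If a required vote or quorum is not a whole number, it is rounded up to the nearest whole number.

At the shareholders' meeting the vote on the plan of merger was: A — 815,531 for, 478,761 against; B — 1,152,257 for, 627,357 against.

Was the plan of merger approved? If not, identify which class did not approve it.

A: 3/5 of 1358765 = 815259; 815,259 required, 815,531 in favor — approved.
B: 3/5 of 1920175 = 1152105; 1,152,105 required, 1,152,257 in favor — approved.

Approved — every class gave the required vote.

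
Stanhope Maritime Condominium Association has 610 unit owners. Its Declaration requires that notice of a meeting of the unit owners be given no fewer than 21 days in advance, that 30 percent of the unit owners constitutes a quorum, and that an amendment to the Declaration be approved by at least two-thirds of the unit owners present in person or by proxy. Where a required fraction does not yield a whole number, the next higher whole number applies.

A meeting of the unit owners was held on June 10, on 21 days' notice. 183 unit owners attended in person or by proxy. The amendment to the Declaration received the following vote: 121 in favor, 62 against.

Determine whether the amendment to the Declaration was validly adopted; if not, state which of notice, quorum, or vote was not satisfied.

Invalid — vote requirement not satisfied.

Notice: 21 days given; 21 required. Satisfied.
Quorum: 30% of 610 = 183; 183 present. Satisfied.
Vote: requires two-thirds of those present (183); 2/3 of 183 = 122, so 122 needed; 121 in favor. Not satisfied.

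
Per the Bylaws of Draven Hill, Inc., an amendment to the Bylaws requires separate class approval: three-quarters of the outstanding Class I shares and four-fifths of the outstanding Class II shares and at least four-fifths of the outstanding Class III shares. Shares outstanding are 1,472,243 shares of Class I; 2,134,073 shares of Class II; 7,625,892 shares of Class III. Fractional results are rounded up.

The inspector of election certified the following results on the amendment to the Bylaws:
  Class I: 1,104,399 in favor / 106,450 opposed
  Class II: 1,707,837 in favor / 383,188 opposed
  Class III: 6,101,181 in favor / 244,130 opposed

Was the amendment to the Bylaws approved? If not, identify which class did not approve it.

Class I: 3/4 of 1472243 = 1104182.25, rounded up to 1104183; 1,104,183 required, 1,104,399 in favor — approved.
Class II: 4/5 of 2134073 = 1707258.40, rounded up to 1707259; 1,707,259 required, 1,707,837 in favor — approved.
Class III: 4/5 of 7625892 = 6100713.60, rounded up to 6100714; 6,100,714 required, 6,101,181 in favor — approved.

Approved — every class gave the required vote.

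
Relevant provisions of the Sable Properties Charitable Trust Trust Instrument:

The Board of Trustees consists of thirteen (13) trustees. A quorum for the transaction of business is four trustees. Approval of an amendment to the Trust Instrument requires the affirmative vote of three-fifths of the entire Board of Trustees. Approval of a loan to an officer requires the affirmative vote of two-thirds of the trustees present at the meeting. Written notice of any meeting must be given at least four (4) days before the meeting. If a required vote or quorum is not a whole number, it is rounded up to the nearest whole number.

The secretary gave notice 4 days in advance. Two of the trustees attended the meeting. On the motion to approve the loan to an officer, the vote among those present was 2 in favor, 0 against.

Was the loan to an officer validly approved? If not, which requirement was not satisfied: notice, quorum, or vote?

Notice: 4 days given; 4 required (4 ≥ 4). Satisfied.
Quorum: 2 present; quorum is 4. Not satisfied.
Vote: the loan to an officer requires two-thirds of the trustees present (2). 2/3 of 2 = 1.33, rounded up to 2, so 2 affirmative votes are needed; 2 voted in favor. Satisfied. (Moot — without a quorum no business can be validly transacted.)

Invalid — quorum requirement not satisfied.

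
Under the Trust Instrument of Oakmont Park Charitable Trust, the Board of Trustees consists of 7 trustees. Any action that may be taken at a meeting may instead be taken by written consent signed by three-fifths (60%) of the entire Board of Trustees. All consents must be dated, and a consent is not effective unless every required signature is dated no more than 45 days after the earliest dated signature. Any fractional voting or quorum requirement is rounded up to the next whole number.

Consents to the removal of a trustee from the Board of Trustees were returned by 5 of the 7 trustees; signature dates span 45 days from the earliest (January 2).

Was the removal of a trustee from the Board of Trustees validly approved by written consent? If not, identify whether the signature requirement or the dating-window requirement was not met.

Effective — both the signature and dating-window requirements are satisfied.

Signatures required: three-fifths (60%) of 7 — 3/5 of 7 = 4.20, rounded up to 5, so 5 needed; 5 signed. Sufficient.
Dating window: the latest signature is 45 days after the earliest; the limit is 45 days. Within the window.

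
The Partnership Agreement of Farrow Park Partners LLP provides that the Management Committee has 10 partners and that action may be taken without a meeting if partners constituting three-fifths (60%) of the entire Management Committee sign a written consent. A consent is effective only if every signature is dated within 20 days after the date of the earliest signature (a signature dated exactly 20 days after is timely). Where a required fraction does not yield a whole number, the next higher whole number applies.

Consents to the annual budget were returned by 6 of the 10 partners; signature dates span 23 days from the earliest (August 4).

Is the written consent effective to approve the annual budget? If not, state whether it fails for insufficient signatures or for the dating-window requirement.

Signatures required: three-fifths (60%) of 10 — 3/5 of 10 = 6, so 6 needed; 6 signed. Sufficient.
Dating window: the latest signature is 23 days after the earliest; the limit is 20 days. Outside the window.

Not effective — dating-window requirement not satisfied.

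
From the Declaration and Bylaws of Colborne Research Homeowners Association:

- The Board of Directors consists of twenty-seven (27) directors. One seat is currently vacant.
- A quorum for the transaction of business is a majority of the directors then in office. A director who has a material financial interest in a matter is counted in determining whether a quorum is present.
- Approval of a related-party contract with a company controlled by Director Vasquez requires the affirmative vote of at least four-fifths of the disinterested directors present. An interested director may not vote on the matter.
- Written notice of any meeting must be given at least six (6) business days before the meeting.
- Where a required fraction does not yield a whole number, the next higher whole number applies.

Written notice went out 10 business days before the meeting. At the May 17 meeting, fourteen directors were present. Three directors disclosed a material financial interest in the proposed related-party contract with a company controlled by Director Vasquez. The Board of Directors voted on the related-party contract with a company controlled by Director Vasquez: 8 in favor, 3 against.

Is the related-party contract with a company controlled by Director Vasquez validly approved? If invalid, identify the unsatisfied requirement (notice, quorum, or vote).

Invalid — vote requirement not satisfied.

Notice: 10 business days given; 6 required (10 ≥ 6). Satisfied.
Quorum: 14 present (interested directors count toward quorum); quorum is 14. Satisfied.
Vote: the related-party contract with a company controlled by Director Vasquez requires four-fifths of the disinterested directors present (14 − 3 = 11). 4/5 of 11 = 8.80, rounded up to 9, so 9 affirmative votes are needed; 8 voted in favor. Not satisfied.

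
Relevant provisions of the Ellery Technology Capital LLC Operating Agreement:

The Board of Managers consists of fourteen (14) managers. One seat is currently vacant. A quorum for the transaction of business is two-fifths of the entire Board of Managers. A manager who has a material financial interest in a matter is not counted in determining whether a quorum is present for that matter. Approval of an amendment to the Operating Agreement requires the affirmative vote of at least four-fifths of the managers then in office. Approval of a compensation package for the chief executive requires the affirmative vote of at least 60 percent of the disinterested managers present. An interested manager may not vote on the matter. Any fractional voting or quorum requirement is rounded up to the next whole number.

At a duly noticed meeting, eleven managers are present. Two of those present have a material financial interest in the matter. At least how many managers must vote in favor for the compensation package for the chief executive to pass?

The compensation package for the chief executive requires three-fifths of the disinterested managers present (11 − 2 = 9).
3/5 of 9 = 5.40, rounded up to 6.

6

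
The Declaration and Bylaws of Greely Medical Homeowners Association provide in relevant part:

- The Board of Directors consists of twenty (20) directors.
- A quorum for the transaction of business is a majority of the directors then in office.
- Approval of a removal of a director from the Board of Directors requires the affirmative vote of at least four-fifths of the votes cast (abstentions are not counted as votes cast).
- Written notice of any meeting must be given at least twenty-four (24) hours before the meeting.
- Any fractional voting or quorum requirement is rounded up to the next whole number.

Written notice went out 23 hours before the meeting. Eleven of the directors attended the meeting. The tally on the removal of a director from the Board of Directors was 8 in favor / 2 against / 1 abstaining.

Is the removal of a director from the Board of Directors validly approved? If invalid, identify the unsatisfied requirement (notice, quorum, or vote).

Invalid — notice requirement not satisfied.

Notice: 23 hours given; 24 required (23 < 24). Not satisfied.
Quorum: 11 present; quorum is 11. Satisfied.
Vote: the removal of a director from the Board of Directors requires four-fifths of the votes cast (11 present − 1 abstaining = 10). 4/5 of 10 = 8, so 8 affirmative votes are needed; 8 voted in favor. Satisfied.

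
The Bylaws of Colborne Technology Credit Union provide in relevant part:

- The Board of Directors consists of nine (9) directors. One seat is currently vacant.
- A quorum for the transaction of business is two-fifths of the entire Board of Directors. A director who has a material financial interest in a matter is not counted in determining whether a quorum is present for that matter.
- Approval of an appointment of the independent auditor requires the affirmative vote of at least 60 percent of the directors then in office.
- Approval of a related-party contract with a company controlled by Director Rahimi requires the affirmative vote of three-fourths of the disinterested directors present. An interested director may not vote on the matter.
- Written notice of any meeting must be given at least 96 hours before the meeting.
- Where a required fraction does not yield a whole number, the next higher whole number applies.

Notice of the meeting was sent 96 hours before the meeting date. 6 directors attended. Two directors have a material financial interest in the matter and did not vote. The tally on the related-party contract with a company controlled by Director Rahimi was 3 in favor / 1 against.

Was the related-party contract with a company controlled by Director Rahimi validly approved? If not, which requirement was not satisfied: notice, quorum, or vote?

Valid — all requirements satisfied.

Notice: 96 hours given; 96 required (96 ≥ 96). Satisfied.
Quorum: 6 present, but the 2 interested directors do not count, leaving 4. Quorum is 4. Satisfied.
Vote: the related-party contract with a company controlled by Director Rahimi requires three-fourths of the disinterested directors present (6 − 2 = 4). 3/4 of 4 = 3, so 3 affirmative votes are needed; 3 voted in favor. Satisfied.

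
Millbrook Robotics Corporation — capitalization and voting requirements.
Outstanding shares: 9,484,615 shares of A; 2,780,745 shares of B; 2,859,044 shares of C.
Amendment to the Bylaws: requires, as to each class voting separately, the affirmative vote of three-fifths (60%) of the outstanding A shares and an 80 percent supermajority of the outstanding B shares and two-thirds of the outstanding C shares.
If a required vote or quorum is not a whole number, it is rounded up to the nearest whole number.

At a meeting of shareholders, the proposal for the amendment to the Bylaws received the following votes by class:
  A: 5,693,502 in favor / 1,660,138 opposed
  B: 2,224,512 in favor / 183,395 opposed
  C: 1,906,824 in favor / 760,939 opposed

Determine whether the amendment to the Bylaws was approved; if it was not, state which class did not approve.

Not approved — the B shares did not give the required vote.

A: 3/5 of 9484615 = 5690769; 5,690,769 required, 5,693,502 in favor — approved.
B: 4/5 of 2780745 = 2224596; 2,224,596 required, 2,224,512 in favor — not approved.
C: 2/3 of 2859044 = 1906029.33, rounded up to 1906030; 1,906,030 required, 1,906,824 in favor — approved.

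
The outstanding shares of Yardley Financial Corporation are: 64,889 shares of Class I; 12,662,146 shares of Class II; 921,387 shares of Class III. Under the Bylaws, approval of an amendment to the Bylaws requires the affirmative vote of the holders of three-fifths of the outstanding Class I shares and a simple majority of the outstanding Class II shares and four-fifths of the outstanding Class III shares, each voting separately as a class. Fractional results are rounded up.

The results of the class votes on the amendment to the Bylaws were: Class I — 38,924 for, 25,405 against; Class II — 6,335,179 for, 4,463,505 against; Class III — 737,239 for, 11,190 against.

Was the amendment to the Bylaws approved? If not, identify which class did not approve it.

Class I: 3/5 of 64889 = 38933.40, rounded up to 38934; 38,934 required, 38,924 in favor — not approved.
Class II: a majority of 12662146 is 6331074; 6,331,074 required, 6,335,179 in favor — approved.
Class III: 4/5 of 921387 = 737109.60, rounded up to 737110; 737,110 required, 737,239 in favor — approved.

Not approved — the Class I shares did not give the required vote.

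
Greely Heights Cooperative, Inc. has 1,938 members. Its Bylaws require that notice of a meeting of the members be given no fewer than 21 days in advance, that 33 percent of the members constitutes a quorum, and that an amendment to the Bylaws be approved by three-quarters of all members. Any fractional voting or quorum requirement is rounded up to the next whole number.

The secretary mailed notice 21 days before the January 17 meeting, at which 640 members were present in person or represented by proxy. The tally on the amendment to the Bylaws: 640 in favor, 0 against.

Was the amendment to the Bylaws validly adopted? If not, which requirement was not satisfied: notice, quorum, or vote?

Notice: 21 days given; 21 required. Satisfied.
Quorum: 33% of 1,938 = 639.54, rounded up to 640; 640 present. Satisfied.
Vote: requires three-fourths of all members (1,938); 3/4 of 1938 = 1453.50, rounded up to 1454, so 1,454 needed; 640 in favor. Not satisfied.

Invalid — vote requirement not satisfied.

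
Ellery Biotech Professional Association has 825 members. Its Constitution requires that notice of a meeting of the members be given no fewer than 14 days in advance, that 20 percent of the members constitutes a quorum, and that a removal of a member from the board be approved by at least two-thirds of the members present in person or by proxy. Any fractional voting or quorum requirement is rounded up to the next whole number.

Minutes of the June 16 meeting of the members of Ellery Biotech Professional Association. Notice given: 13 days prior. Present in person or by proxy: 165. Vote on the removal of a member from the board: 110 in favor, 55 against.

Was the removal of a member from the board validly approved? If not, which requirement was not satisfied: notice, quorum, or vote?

Notice: 13 days given; 14 required. Not satisfied.
Quorum: 20% of 825 = 165; 165 present. Satisfied.
Vote: requires two-thirds of those present (165); 2/3 of 165 = 110, so 110 needed; 110 in favor. Satisfied.

Invalid — notice requirement not satisfied.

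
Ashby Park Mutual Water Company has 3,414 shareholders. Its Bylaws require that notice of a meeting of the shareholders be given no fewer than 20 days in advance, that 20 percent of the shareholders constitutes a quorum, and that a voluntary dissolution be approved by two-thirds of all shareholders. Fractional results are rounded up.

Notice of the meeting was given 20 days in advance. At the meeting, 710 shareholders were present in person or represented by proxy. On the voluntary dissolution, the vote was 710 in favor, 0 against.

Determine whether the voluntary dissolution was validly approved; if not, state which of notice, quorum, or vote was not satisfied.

Notice: 20 days given; 20 required. Satisfied.
Quorum: 20% of 3,414 = 682.80, rounded up to 683; 710 present. Satisfied.
Vote: requires two-thirds of all shareholders (3,414); 2/3 of 3414 = 2276, so 2,276 needed; 710 in favor. Not satisfied.

Invalid — vote requirement not satisfied.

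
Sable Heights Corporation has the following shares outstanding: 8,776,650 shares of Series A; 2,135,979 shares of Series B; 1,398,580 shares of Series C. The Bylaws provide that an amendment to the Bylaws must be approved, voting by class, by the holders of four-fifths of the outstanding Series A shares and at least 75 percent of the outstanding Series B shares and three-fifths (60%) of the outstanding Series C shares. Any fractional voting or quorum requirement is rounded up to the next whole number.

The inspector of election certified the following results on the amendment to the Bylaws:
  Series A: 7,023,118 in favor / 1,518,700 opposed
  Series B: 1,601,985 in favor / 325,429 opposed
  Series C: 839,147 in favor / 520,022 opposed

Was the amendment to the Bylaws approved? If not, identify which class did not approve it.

Series A: 4/5 of 8776650 = 7021320; 7,021,320 required, 7,023,118 in favor — approved.
Series B: 3/4 of 2135979 = 1601984.25, rounded up to 1601985; 1,601,985 required, 1,601,985 in favor — approved.
Series C: 3/5 of 1398580 = 839148; 839,148 required, 839,147 in favor — not approved.

Not approved — the Series C shares did not give the required vote.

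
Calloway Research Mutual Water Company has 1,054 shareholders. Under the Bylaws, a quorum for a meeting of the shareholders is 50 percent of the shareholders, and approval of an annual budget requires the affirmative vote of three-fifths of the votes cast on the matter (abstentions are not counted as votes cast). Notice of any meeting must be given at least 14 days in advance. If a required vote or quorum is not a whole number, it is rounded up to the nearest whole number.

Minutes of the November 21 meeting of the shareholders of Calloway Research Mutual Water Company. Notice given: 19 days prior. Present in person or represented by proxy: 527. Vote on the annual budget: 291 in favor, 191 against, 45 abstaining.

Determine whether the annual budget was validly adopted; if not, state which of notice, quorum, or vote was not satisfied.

Valid — all requirements satisfied.

Notice: 19 days given; 14 required. Satisfied.
Quorum: 50% of 1,054 = 527; 527 present. Satisfied.
Vote: requires three-fifths of the votes cast (527 − 45 abstaining = 482); 3/5 of 482 = 289.20, rounded up to 290, so 290 needed; 291 in favor. Satisfied.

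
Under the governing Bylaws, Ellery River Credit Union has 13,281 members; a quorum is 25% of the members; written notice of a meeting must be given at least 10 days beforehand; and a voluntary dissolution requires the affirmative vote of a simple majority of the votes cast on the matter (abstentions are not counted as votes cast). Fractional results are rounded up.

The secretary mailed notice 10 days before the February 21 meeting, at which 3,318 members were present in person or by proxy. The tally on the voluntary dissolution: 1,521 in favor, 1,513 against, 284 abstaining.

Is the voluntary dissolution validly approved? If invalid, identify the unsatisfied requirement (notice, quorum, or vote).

Invalid — quorum requirement not satisfied.

Notice: 10 days given; 10 required. Satisfied.
Quorum: 25% of 13,281 = 3,320.25, rounded up to 3,321; 3,318 present. Not satisfied.
Vote: requires a majority of the votes cast (3,318 − 284 abstaining = 3,034); a majority of 3034 is 1518, so 1,518 needed; 1,521 in favor. Satisfied.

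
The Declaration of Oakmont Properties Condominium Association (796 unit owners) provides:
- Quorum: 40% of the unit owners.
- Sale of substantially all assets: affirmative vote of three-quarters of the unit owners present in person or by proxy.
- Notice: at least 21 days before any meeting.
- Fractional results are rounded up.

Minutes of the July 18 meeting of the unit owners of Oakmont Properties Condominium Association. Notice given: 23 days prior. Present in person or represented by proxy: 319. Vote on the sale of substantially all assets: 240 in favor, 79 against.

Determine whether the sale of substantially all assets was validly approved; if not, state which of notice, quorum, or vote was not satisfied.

Notice: 23 days given; 21 required. Satisfied.
Quorum: 40% of 796 = 318.40, rounded up to 319; 319 present. Satisfied.
Vote: requires three-fourths of those present (319); 3/4 of 319 = 239.25, rounded up to 240, so 240 needed; 240 in favor. Satisfied.

Valid — all requirements satisfied.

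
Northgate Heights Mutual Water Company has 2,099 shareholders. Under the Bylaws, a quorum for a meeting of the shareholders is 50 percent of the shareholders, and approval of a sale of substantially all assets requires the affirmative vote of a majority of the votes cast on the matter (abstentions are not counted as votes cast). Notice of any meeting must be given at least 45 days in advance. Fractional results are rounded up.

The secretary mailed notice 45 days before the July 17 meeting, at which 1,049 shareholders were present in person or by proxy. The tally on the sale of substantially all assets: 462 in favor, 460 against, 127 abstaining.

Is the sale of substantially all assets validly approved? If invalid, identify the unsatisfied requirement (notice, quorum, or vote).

Invalid — quorum requirement not satisfied.

Notice: 45 days given; 45 required. Satisfied.
Quorum: 50% of 2,099 = 1,049.50, rounded up to 1,050; 1,049 present. Not satisfied.
Vote: requires a majority of the votes cast (1,049 − 127 abstaining = 922); a majority of 922 is 462, so 462 needed; 462 in favor. Satisfied.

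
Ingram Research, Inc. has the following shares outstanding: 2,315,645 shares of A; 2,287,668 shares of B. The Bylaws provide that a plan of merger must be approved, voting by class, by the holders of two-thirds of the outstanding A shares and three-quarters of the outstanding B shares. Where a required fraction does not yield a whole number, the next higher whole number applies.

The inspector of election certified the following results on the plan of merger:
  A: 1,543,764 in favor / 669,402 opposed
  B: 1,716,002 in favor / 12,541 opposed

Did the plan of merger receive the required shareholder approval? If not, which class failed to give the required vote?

Approved — every class gave the required vote.

A: 2/3 of 2315645 = 1543763.33, rounded up to 1543764; 1,543,764 required, 1,543,764 in favor — approved.
B: 3/4 of 2287668 = 1715751; 1,715,751 required, 1,716,002 in favor — approved.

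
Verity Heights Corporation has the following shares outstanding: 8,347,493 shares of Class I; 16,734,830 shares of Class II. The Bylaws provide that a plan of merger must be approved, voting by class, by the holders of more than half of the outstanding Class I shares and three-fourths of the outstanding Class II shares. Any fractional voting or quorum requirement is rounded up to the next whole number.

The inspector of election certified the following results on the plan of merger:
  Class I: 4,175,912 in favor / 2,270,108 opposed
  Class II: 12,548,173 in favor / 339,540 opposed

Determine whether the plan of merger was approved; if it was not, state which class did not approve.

Class I: a majority of 8347493 is 4173747; 4,173,747 required, 4,175,912 in favor — approved.
Class II: 3/4 of 16734830 = 12551122.50, rounded up to 12551123; 12,551,123 required, 12,548,173 in favor — not approved.

Not approved — the Class II shares did not give the required vote.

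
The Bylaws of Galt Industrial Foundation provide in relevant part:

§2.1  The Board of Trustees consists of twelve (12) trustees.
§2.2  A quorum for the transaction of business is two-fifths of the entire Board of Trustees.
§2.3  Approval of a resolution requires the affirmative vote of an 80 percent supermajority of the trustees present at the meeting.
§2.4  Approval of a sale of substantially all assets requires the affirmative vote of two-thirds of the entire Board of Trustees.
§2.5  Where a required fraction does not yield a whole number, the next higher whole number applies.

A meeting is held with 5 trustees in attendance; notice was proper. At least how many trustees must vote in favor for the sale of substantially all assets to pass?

8

The sale of substantially all assets requires two-thirds of the entire Board of Trustees (12).
2/3 of 12 = 8.
(Only 5 can vote, so the sale of substantially all assets cannot pass at this meeting, but the required vote is still 8.)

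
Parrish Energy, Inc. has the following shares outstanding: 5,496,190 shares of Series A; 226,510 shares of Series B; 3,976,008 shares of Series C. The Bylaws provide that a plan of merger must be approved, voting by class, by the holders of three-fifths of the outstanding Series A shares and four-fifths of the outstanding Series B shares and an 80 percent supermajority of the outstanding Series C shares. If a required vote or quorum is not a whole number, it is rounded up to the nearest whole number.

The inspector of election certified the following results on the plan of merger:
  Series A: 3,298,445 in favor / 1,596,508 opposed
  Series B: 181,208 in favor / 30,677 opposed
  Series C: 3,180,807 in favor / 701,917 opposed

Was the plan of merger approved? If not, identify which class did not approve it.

Series A: 3/5 of 5496190 = 3297714; 3,297,714 required, 3,298,445 in favor — approved.
Series B: 4/5 of 226510 = 181208; 181,208 required, 181,208 in favor — approved.
Series C: 4/5 of 3976008 = 3180806.40, rounded up to 3180807; 3,180,807 required, 3,180,807 in favor — approved.

Approved — every class gave the required vote.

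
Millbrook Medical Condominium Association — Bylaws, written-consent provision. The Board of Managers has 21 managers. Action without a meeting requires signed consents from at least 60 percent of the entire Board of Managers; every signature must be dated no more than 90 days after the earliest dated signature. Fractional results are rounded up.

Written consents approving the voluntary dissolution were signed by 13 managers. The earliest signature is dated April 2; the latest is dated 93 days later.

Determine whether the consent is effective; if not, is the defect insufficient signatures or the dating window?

Signatures required: at least 60 percent of 21 — 3/5 of 21 = 12.60, rounded up to 13, so 13 needed; 13 signed. Sufficient.
Dating window: the latest signature is 93 days after the earliest; the limit is 90 days. Outside the window.

Not effective — dating-window requirement not satisfied.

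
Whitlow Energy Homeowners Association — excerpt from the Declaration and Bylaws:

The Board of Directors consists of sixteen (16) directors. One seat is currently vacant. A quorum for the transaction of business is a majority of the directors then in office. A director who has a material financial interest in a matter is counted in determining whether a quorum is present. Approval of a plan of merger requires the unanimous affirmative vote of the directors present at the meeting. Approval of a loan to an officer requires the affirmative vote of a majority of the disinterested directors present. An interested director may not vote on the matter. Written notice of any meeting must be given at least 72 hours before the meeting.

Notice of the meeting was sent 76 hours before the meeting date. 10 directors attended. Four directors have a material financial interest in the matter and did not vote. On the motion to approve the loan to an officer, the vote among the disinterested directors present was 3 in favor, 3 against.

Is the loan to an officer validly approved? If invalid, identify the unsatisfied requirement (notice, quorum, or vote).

Invalid — vote requirement not satisfied.

Notice: 76 hours given; 72 required (76 ≥ 72). Satisfied.
Quorum: 10 present (interested directors count toward quorum); quorum is 8. Satisfied.
Vote: the loan to an officer requires a majority of the disinterested directors present (10 − 4 = 6). A majority of 6 is 4, so 4 affirmative votes are needed; 3 voted in favor. Not satisfied.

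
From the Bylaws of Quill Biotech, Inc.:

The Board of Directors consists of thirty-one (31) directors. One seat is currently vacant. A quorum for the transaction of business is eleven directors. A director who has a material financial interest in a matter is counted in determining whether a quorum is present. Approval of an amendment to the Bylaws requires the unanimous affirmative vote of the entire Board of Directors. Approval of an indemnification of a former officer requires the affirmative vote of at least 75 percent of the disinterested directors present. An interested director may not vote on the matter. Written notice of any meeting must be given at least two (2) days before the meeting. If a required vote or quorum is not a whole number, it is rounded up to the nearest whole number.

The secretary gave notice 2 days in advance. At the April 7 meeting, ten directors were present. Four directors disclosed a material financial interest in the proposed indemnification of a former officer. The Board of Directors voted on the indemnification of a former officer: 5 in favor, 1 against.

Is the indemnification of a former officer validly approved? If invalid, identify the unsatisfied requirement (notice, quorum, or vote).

Notice: 2 days given; 2 required (2 ≥ 2). Satisfied.
Quorum: 10 present (interested directors count toward quorum); quorum is 11. Not satisfied.
Vote: the indemnification of a former officer requires three-fourths of the disinterested directors present (10 − 4 = 6). 3/4 of 6 = 4.50, rounded up to 5, so 5 affirmative votes are needed; 5 voted in favor. Satisfied. (Moot — without a quorum no business can be validly transacted.)

Invalid — quorum requirement not satisfied.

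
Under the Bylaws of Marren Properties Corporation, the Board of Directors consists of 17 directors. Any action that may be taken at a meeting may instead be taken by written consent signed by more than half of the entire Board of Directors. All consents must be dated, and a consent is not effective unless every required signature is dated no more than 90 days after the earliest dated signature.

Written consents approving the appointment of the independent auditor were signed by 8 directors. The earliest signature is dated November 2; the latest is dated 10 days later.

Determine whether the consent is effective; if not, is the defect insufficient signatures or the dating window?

Not effective — insufficient signatures.

Signatures required: more than half of 17 — a majority of 17 is 9, so 9 needed; 8 signed. Insufficient.
Dating window: the latest signature is 10 days after the earliest; the limit is 90 days. Within the window.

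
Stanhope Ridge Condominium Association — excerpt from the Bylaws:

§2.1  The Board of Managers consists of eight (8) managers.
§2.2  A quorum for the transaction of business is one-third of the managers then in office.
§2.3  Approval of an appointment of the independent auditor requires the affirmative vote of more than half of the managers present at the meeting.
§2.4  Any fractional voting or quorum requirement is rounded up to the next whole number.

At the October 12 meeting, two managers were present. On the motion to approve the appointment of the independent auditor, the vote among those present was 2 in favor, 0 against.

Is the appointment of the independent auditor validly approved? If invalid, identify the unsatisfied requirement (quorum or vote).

Quorum: 2 present; quorum is 3. Not satisfied.
Vote: the appointment of the independent auditor requires a majority of the managers present (2). A majority of 2 is 2, so 2 affirmative votes are needed; 2 voted in favor. Satisfied. (Moot — without a quorum no business can be validly transacted.)

Invalid — quorum requirement not satisfied.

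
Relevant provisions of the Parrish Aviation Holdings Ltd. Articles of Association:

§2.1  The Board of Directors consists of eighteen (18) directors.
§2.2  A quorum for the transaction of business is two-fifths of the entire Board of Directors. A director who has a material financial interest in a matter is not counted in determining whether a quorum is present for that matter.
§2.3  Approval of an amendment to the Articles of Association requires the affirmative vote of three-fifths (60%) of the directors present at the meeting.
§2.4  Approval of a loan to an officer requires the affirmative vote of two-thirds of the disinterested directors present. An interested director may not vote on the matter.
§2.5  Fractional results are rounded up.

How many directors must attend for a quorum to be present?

8

2/5 of 18 = 7.20, rounded up to 8.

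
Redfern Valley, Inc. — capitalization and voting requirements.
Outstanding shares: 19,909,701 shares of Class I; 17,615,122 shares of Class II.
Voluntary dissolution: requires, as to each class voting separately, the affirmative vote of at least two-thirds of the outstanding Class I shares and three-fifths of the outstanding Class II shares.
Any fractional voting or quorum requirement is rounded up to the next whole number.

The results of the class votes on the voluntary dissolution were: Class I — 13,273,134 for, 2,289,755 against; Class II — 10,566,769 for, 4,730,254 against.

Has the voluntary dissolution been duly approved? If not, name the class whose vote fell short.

Class I: 2/3 of 19909701 = 13273134; 13,273,134 required, 13,273,134 in favor — approved.
Class II: 3/5 of 17615122 = 10569073.20, rounded up to 10569074; 10,569,074 required, 10,566,769 in favor — not approved.

Not approved — the Class II shares did not give the required vote.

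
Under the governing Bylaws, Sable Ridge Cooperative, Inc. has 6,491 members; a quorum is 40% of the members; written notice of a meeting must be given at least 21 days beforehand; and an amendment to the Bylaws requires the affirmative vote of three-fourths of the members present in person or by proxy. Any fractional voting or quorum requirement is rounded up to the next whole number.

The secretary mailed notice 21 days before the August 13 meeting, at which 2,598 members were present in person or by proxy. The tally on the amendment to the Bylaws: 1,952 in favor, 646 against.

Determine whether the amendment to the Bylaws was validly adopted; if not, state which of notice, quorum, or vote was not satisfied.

Notice: 21 days given; 21 required. Satisfied.
Quorum: 40% of 6,491 = 2,596.40, rounded up to 2,597; 2,598 present. Satisfied.
Vote: requires three-fourths of those present (2,598); 3/4 of 2598 = 1948.50, rounded up to 1949, so 1,949 needed; 1,952 in favor. Satisfied.

Valid — all requirements satisfied.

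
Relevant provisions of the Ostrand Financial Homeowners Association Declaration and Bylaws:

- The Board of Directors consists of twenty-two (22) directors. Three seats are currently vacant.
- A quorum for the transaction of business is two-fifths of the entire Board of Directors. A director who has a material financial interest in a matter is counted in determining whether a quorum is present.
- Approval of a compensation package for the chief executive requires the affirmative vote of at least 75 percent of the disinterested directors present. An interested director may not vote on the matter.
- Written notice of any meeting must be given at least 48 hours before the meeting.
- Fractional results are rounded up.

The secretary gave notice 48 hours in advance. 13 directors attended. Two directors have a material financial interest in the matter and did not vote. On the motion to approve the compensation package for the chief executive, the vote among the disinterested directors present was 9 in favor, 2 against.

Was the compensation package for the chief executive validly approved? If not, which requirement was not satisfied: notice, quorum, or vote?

Valid — all requirements satisfied.

Notice: 48 hours given; 48 required (48 ≥ 48). Satisfied.
Quorum: 13 present (interested directors count toward quorum); quorum is 9. Satisfied.
Vote: the compensation package for the chief executive requires three-fourths of the disinterested directors present (13 − 2 = 11). 3/4 of 11 = 8.25, rounded up to 9, so 9 affirmative votes are needed; 9 voted in favor. Satisfied.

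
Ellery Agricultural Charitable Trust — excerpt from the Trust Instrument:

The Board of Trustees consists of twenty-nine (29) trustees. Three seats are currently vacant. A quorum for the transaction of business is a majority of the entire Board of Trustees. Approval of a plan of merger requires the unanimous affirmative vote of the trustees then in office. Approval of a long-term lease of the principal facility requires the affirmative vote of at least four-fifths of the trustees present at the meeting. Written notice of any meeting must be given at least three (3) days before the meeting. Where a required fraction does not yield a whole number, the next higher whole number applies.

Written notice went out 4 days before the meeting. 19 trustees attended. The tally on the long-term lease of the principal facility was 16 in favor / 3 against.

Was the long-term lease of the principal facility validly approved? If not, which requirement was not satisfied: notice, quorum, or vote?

Notice: 4 days given; 3 required (4 ≥ 3). Satisfied.
Quorum: 19 present; quorum is 15. Satisfied.
Vote: the long-term lease of the principal facility requires four-fifths of the trustees present (19). 4/5 of 19 = 15.20, rounded up to 16, so 16 affirmative votes are needed; 16 voted in favor. Satisfied.

Valid — all requirements satisfied.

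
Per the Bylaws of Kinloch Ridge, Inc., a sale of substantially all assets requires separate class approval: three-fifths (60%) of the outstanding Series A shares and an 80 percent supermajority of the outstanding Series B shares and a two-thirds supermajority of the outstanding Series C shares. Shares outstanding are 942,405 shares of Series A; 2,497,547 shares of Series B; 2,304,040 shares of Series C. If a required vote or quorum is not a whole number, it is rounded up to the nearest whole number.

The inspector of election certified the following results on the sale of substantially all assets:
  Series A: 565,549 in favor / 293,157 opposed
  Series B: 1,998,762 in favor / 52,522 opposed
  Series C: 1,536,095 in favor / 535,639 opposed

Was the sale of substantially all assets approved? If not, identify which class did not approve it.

Approved — every class gave the required vote.

Series A: 3/5 of 942405 = 565443; 565,443 required, 565,549 in favor — approved.
Series B: 4/5 of 2497547 = 1998037.60, rounded up to 1998038; 1,998,038 required, 1,998,762 in favor — approved.
Series C: 2/3 of 2304040 = 1536026.67, rounded up to 1536027; 1,536,027 required, 1,536,095 in favor — approved.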